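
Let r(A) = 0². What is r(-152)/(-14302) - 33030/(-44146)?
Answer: 16515/22073 ≈ 0.74820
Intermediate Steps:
r(A) = 0
r(-152)/(-14302) - 33030/(-44146) = 0/(-14302) - 33030/(-44146) = 0*(-1/14302) - 33030*(-1/44146) = 0 + 16515/22073 = 16515/22073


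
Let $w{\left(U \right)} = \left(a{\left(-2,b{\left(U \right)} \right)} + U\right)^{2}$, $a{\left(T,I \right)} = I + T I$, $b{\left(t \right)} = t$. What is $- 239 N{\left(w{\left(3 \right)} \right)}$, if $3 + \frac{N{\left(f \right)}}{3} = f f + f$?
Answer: $2151$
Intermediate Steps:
$a{\left(T,I \right)} = I + I T$
$w{\left(U \right)} = 0$ ($w{\left(U \right)} = \left(U \left(1 - 2\right) + U\right)^{2} = \left(U \left(-1\right) + U\right)^{2} = \left(- U + U\right)^{2} = 0^{2} = 0$)
$N{\left(f \right)} = -9 + 3 f + 3 f^{2}$ ($N{\left(f \right)} = -9 + 3 \left(f f + f\right) = -9 + 3 \left(f^{2} + f\right) = -9 + 3 \left(f + f^{2}\right) = -9 + \left(3 f + 3 f^{2}\right) = -9 + 3 f + 3 f^{2}$)
$- 239 N{\left(w{\left(3 \right)} \right)} = - 239 \left(-9 + 3 \cdot 0 + 3 \cdot 0^{2}\right) = - 239 \left(-9 + 0 + 3 \cdot 0\right) = - 239 \left(-9 + 0 + 0\right) = - 239 \left(-9\right) = \left(-1\right) \left(-2151\right) = 2151$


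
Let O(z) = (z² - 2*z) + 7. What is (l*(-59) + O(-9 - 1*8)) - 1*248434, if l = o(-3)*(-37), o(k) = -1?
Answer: -250287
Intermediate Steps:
O(z) = 7 + z² - 2*z
l = 37 (l = -1*(-37) = 37)
(l*(-59) + O(-9 - 1*8)) - 1*248434 = (37*(-59) + (7 + (-9 - 1*8)² - 2*(-9 - 1*8))) - 1*248434 = (-2183 + (7 + (-9 - 8)² - 2*(-9 - 8))) - 248434 = (-2183 + (7 + (-17)² - 2*(-17))) - 248434 = (-2183 + (7 + 289 + 34)) - 248434 = (-2183 + 330) - 248434 = -1853 - 248434 = -250287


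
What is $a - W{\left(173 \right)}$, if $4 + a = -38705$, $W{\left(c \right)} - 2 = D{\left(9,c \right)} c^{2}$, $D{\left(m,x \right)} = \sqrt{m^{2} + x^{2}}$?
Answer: $-38711 - 29929 \sqrt{30010} \approx -5.2234 \cdot 10^{6}$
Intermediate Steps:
$W{\left(c \right)} = 2 + c^{2} \sqrt{81 + c^{2}}$ ($W{\left(c \right)} = 2 + \sqrt{9^{2} + c^{2}} c^{2} = 2 + \sqrt{81 + c^{2}} c^{2} = 2 + c^{2} \sqrt{81 + c^{2}}$)
$a = -38709$ ($a = -4 - 38705 = -38709$)
$a - W{\left(173 \right)} = -38709 - \left(2 + 173^{2} \sqrt{81 + 173^{2}}\right) = -38709 - \left(2 + 29929 \sqrt{81 + 29929}\right) = -38709 - \left(2 + 29929 \sqrt{30010}\right) = -38711 - 29929 \sqrt{30010}$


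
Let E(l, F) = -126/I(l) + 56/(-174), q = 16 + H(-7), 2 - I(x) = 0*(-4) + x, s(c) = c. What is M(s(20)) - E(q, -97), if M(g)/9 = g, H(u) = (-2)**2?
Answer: 15079/87 ≈ 173.32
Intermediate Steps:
I(x) = 2 - x (I(x) = 2 - (0*(-4) + x) = 2 - (0 + x) = 2 - x)
H(u) = 4
M(g) = 9*g
q = 20 (q = 16 + 4 = 20)
E(l, F) = -28/87 - 126/(2 - l) (E(l, F) = -126/(2 - l) + 56/(-174) = -126/(2 - l) + 56*(-1/174) = -126/(2 - l) - 28/87 = -28/87 - 126/(2 - l))
M(s(20)) - E(q, -97) = 9*20 - 14*(787 - 2*20)/(87*(-2 + 20)) = 180 - 14*(787 - 40)/(87*18) = 180 - 14*747/(87*18) = 180 - 1*581/87 = 180 - 581/87 = 15079/87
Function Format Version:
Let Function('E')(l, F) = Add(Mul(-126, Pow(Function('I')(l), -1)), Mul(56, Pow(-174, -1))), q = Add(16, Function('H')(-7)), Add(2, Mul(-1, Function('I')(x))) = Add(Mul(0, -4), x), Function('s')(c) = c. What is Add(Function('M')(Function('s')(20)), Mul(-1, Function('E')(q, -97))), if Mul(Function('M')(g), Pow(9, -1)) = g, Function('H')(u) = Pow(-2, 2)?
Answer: Rational(15079, 87) ≈ 173.32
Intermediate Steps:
Function('I')(x) = Add(2, Mul(-1, x)) (Function('I')(x) = Add(2, Mul(-1, Add(Mul(0, -4), x))) = Add(2, Mul(-1, Add(0, x))) = Add(2, Mul(-1, x)))
Function('H')(u) = 4
Function('M')(g) = Mul(9, g)
q = 20 (q = Add(16, 4) = 20)
Function('E')(l, F) = Add(Rational(-28, 87), Mul(-126, Pow(Add(2, Mul(-1, l)), -1))) (Function('E')(l, F) = Add(Mul(-126, Pow(Add(2, Mul(-1, l)), -1)), Mul(56, Pow(-174, -1))) = Add(Mul(-126, Pow(Add(2, Mul(-1, l)), -1)), Mul(56, Rational(-1, 174))) = Add(Mul(-126, Pow(Add(2, Mul(-1, l)), -1)), Rational(-28, 87)) = Add(Rational(-28, 87), Mul(-126, Pow(Add(2, Mul(-1, l)), -1))))
Add(Function('M')(Function('s')(20)), Mul(-1, Function('E')(q, -97))) = Add(Mul(9, 20), Mul(-1, Mul(Rational(14, 87), Pow(Add(-2, 20), -1), Add(787, Mul(-2, 20))))) = Add(180, Mul(-1, Mul(Rational(14, 87), Pow(18, -1), Add(787, -40)))) = Add(180, Mul(-1, Mul(Rational(14, 87), Rational(1, 18), 747))) = Add(180, Mul(-1, Rational(581, 87))) = Add(180, Rational(-581, 87)) = Rational(15079, 87)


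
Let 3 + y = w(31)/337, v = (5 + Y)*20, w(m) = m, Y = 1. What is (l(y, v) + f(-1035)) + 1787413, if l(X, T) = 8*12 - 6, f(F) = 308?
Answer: 1787811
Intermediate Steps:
v = 120 (v = (5 + 1)*20 = 6*20 = 120)
y = -980/337 (y = -3 + 31/337 = -980/337 ≈ -2.9080)
l(X, T) = 90 (l(X, T) = 96 - 6 = 90)
(l(y, v) + f(-1035)) + 1787413 = (90 + 308) + 1787413 = 398 + 1787413 = 1787811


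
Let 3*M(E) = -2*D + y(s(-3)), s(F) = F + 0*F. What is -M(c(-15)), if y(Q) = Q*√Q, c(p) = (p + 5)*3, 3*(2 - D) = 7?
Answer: -2/9 + I*√3 ≈ -0.22222 + 1.732*I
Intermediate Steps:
D = -⅓ (D = 2 - ⅓*7 = 2 - 7/3 = -⅓ ≈ -0.33333)
s(F) = F (s(F) = F + 0 = F)
c(p) = 15 + 3*p (c(p) = (5 + p)*3 = 15 + 3*p)
y(Q) = Q^(3/2)
M(E) = 2/9 - I*√3 (M(E) = (-2*(-⅓) + (-3)^(3/2))/3 = (⅔ - 3*I*√3)/3 = 2/9 - I*√3)
-M(c(-15)) = -(2/9 - I*√3) = -2/9 + I*√3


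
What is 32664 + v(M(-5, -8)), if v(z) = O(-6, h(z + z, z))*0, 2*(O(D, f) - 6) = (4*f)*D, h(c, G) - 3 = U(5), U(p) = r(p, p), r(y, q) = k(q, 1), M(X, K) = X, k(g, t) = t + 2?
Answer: 32664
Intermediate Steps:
k(g, t) = 2 + t
r(y, q) = 3 (r(y, q) = 2 + 1 = 3)
U(p) = 3
h(c, G) = 6 (h(c, G) = 3 + 3 = 6)
O(D, f) = 6 + 2*D*f (O(D, f) = 6 + ((4*f)*D)/2 = 6 + (4*D*f)/2 = 6 + 2*D*f)
v(z) = 0 (v(z) = (6 + 2*(-6)*6)*0 = (6 - 72)*0 = -66*0 = 0)
32664 + v(M(-5, -8)) = 32664 + 0 = 32664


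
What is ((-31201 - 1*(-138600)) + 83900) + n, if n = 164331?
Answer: 355630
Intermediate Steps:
((-31201 - 1*(-138600)) + 83900) + n = ((-31201 - 1*(-138600)) + 83900) + 164331 = ((-31201 + 138600) + 83900) + 164331 = (107399 + 83900) + 164331 = 191299 + 164331 = 355630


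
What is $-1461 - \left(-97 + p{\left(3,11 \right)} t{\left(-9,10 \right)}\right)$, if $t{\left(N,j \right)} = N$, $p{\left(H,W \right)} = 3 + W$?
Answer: $-1238$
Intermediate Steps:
$-1461 - \left(-97 + p{\left(3,11 \right)} t{\left(-9,10 \right)}\right) = -1461 - \left(-97 + \left(3 + 11\right) \left(-9\right)\right) = -1461 - \left(-97 + 14 \left(-9\right)\right) = -1461 - \left(-97 - 126\right) = -1461 - -223 = -1461 + 223 = -1238$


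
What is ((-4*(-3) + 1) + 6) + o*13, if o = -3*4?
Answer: -137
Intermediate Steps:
o = -12
((-4*(-3) + 1) + 6) + o*13 = ((-4*(-3) + 1) + 6) - 12*13 = ((12 + 1) + 6) - 156 = (13 + 6) - 156 = 19 - 156 = -137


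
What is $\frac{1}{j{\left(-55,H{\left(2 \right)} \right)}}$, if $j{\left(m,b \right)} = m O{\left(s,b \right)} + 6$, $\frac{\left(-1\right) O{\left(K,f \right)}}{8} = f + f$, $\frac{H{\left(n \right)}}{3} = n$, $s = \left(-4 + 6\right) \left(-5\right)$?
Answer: $\frac{1}{5286} \approx 0.00018918$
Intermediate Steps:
$s = -10$ ($s = 2 \left(-5\right) = -10$)
$H{\left(n \right)} = 3 n$
$O{\left(K,f \right)} = - 16 f$ ($O{\left(K,f \right)} = - 8 \left(f + f\right) = - 8 \cdot 2 f = - 16 f$)
$j{\left(m,b \right)} = 6 - 16 b m$ ($j{\left(m,b \right)} = m \left(- 16 b\right) + 6 = - 16 b m + 6 = 6 - 16 b m$)
$\frac{1}{j{\left(-55,H{\left(2 \right)} \right)}} = \frac{1}{6 - 16 \cdot 3 \cdot 2 \left(-55\right)} = \frac{1}{6 - 96 \left(-55\right)} = \frac{1}{6 + 5280} = \frac{1}{5286}$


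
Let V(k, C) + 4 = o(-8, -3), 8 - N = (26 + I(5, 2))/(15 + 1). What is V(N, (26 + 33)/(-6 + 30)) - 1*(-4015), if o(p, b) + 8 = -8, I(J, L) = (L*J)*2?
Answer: 3995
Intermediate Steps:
I(J, L) = 2*J*L (I(J, L) = (J*L)*2 = 2*J*L)
o(p, b) = -16 (o(p, b) = -8 - 8 = -16)
N = 41/8 (N = 8 - (26 + 2*5*2)/(15 + 1) = 8 - (26 + 20)/16 = 8 - 46/16 = 8 - 1*23/8 = 8 - 23/8 = 41/8 ≈ 5.1250)
V(k, C) = -20 (V(k, C) = -4 - 16 = -20)
V(N, (26 + 33)/(-6 + 30)) - 1*(-4015) = -20 - 1*(-4015) = -20 + 4015 = 3995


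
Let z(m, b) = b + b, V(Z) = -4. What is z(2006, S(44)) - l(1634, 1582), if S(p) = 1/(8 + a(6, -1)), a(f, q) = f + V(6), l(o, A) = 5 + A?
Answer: -7934/5 ≈ -1586.8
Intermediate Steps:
a(f, q) = -4 + f (a(f, q) = f - 4 = -4 + f)
S(p) = ⅒ (S(p) = 1/(8 + (-4 + 6)) = 1/(8 + 2) = 1/10 = ⅒)
z(m, b) = 2*b
z(2006, S(44)) - l(1634, 1582) = 2*(⅒) - (5 + 1582) = ⅕ - 1*1587 = ⅕ - 1587 = -7934/5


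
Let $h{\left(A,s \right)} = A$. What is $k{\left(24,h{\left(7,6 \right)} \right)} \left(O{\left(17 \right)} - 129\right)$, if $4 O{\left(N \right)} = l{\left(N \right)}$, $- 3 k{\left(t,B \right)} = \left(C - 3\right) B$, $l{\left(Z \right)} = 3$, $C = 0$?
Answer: $- \frac{3591}{4} \approx -897.75$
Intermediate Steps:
$k{\left(t,B \right)} = B$ ($k{\left(t,B \right)} = - \frac{\left(0 - 3\right) B}{3} = - \frac{\left(-3\right) B}{3} = B$)
$O{\left(N \right)} = \frac{3}{4}$ ($O{\left(N \right)} = \frac{1}{4} \cdot 3 = \frac{3}{4}$)
$k{\left(24,h{\left(7,6 \right)} \right)} \left(O{\left(17 \right)} - 129\right) = 7 \left(\frac{3}{4} - 129\right) = 7 \left(- \frac{513}{4}\right) = - \frac{3591}{4}$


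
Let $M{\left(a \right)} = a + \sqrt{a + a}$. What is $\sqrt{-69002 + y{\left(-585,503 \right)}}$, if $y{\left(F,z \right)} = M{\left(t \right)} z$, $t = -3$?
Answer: $\sqrt{-70511 + 503 i \sqrt{6}} \approx 2.32 + 265.55 i$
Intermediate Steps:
$M{\left(a \right)} = a + \sqrt{2} \sqrt{a}$ ($M{\left(a \right)} = a + \sqrt{2 a} = a + \sqrt{2} \sqrt{a}$)
$y{\left(F,z \right)} = z \left(-3 + i \sqrt{6}\right)$ ($y{\left(F,z \right)} = \left(-3 + \sqrt{2} \sqrt{-3}\right) z = \left(-3 + \sqrt{2} i \sqrt{3}\right) z = \left(-3 + i \sqrt{6}\right) z = z \left(-3 + i \sqrt{6}\right)$)
$\sqrt{-69002 + y{\left(-585,503 \right)}} = \sqrt{-69002 + 503 \left(-3 + i \sqrt{6}\right)} = \sqrt{-69002 - \left(1509 - 503 i \sqrt{6}\right)} = \sqrt{-70511 + 503 i \sqrt{6}}$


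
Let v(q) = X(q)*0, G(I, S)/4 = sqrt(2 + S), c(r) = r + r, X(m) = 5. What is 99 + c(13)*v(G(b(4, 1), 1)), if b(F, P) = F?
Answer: 99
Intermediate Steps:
c(r) = 2*r
G(I, S) = 4*sqrt(2 + S)
v(q) = 0 (v(q) = 5*0 = 0)
99 + c(13)*v(G(b(4, 1), 1)) = 99 + (2*13)*0 = 99 + 26*0 = 99 + 0 = 99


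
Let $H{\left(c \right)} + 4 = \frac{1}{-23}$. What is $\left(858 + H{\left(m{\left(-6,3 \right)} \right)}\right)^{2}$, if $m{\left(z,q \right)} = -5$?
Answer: $\frac{385768881}{529} \approx 7.2924 \cdot 10^{5}$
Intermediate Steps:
$H{\left(c \right)} = - \frac{93}{23}$ ($H{\left(c \right)} = -4 + \frac{1}{-23} = -4 - \frac{1}{23} = - \frac{93}{23}$)
$\left(858 + H{\left(m{\left(-6,3 \right)} \right)}\right)^{2} = \left(858 - \frac{93}{23}\right)^{2} = \left(\frac{19641}{23}\right)^{2} = \frac{385768881}{529}$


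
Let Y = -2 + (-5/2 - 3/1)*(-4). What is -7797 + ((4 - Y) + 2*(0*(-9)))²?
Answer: -7541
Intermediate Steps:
Y = 20 (Y = -2 + (-5*½ - 3*1)*(-4) = -2 + (-5/2 - 3)*(-4) = -2 - 11/2*(-4) = -2 + 22 = 20)
-7797 + ((4 - Y) + 2*(0*(-9)))² = -7797 + ((4 - 1*20) + 2*(0*(-9)))² = -7797 + ((4 - 20) + 2*0)² = -7797 + (-16 + 0)² = -7797 + (-16)² = -7797 + 256 = -7541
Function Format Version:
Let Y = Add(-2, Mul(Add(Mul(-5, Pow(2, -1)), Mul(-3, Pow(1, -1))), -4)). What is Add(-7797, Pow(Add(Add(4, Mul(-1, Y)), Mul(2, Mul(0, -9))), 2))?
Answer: -7541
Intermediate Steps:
Y = 20 (Y = Add(-2, Mul(Add(Mul(-5, Rational(1, 2)), Mul(-3, 1)), -4)) = Add(-2, Mul(Add(Rational(-5, 2), -3), -4)) = Add(-2, Mul(Rational(-11, 2), -4)) = Add(-2, 22) = 20)
Add(-7797, Pow(Add(Add(4, Mul(-1, Y)), Mul(2, Mul(0, -9))), 2)) = Add(-7797, Pow(Add(Add(4, Mul(-1, 20)), Mul(2, Mul(0, -9))), 2)) = Add(-7797, Pow(Add(Add(4, -20), Mul(2, 0)), 2)) = Add(-7797, Pow(Add(-16, 0), 2)) = Add(-7797, Pow(-16, 2)) = Add(-7797, 256) = -7541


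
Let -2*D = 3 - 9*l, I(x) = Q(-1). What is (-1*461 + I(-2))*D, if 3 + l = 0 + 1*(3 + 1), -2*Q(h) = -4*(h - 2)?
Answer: -1401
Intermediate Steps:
Q(h) = -4 + 2*h (Q(h) = -(-2)*(h - 2) = -(-2)*(-2 + h) = -(8 - 4*h)/2 = -4 + 2*h)
I(x) = -6 (I(x) = -4 + 2*(-1) = -4 - 2 = -6)
l = 1 (l = -3 + (0 + 1*(3 + 1)) = -3 + (0 + 1*4) = -3 + (0 + 4) = -3 + 4 = 1)
D = 3 (D = -(3 - 9*1)/2 = -(3 - 9)/2 = -½*(-6) = 3)
(-1*461 + I(-2))*D = (-1*461 - 6)*3 = (-461 - 6)*3 = -467*3 = -1401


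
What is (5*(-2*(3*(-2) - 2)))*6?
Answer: 480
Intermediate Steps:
(5*(-2*(3*(-2) - 2)))*6 = (5*(-2*(-6 - 2)))*6 = (5*(-2*(-8)))*6 = (5*16)*6 = 80*6 = 480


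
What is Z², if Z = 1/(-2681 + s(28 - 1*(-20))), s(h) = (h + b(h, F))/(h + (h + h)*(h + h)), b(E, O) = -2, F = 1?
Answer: 21455424/154215888620161 ≈ 1.3913e-7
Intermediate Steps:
s(h) = (-2 + h)/(h + 4*h²) (s(h) = (h - 2)/(h + (h + h)*(h + h)) = (-2 + h)/(h + (2*h)*(2*h)) = (-2 + h)/(h + 4*h²))
Z = -4632/12418369 (Z = 1/(-2681 + (-2 + (28 - 1*(-20)))/((28 - 1*(-20))*(1 + 4*(28 - 1*(-20))))) = 1/(-2681 + (-2 + (28 + 20))/((28 + 20)*(1 + 4*(28 + 20)))) = 1/(-2681 + (-2 + 48)/(48*(1 + 4*48))) = 1/(-2681 + (1/48)*46/(1 + 192)) = 1/(-2681 + (1/48)*46/193) = 1/(-2681 + (1/48)*(1/193)*46) = 1/(-2681 + 23/4632) = 1/(-12418369/4632) = -4632/12418369 ≈ -0.00037300)
Z² = (-4632/12418369)² = 21455424/154215888620161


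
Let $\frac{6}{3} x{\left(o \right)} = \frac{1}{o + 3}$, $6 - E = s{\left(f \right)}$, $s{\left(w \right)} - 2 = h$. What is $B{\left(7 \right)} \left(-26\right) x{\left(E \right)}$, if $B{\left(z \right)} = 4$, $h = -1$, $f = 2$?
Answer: $- \frac{13}{2} \approx -6.5$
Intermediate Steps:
$s{\left(w \right)} = 1$ ($s{\left(w \right)} = 2 - 1 = 1$)
$E = 5$ ($E = 6 - 1 = 5$)
$x{\left(o \right)} = \frac{1}{2 \left(3 + o\right)}$ ($x{\left(o \right)} = \frac{1}{2 \left(o + 3\right)} = \frac{1}{2 \left(3 + o\right)}$)
$B{\left(7 \right)} \left(-26\right) x{\left(E \right)} = 4 \left(-26\right) \frac{1}{2 \left(3 + 5\right)} = - 104 \frac{1}{2 \cdot 8} = - 104 \cdot \frac{1}{2} \cdot \frac{1}{8} = \left(-104\right) \frac{1}{16} = - \frac{13}{2}$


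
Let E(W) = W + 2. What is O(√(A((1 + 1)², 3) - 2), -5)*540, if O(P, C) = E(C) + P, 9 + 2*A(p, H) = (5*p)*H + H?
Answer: 1080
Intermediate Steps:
A(p, H) = -9/2 + H/2 + 5*H*p/2 (A(p, H) = -9/2 + ((5*p)*H + H)/2 = -9/2 + (5*H*p + H)/2 = -9/2 + (H + 5*H*p)/2 = -9/2 + (H/2 + 5*H*p/2) = -9/2 + H/2 + 5*H*p/2)
E(W) = 2 + W
O(P, C) = 2 + C + P (O(P, C) = (2 + C) + P = 2 + C + P)
O(√(A((1 + 1)², 3) - 2), -5)*540 = (2 - 5 + √((-9/2 + (½)*3 + (5/2)*3*(1 + 1)²) - 2))*540 = (2 - 5 + √((-9/2 + 3/2 + (5/2)*3*2²) - 2))*540 = (2 - 5 + √((-9/2 + 3/2 + (5/2)*3*4) - 2))*540 = (2 - 5 + √((-9/2 + 3/2 + 30) - 2))*540 = (2 - 5 + √(27 - 2))*540 = (2 - 5 + √25)*540 = (2 - 5 + 5)*540 = 2*540 = 1080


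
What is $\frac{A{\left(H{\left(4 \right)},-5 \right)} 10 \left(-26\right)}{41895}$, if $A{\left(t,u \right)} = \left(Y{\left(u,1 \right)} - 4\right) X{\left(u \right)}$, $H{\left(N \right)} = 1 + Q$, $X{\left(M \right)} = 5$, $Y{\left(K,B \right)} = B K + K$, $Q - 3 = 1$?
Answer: $\frac{520}{1197} \approx 0.43442$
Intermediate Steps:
$Q = 4$ ($Q = 3 + 1 = 4$)
$Y{\left(K,B \right)} = K + B K$
$H{\left(N \right)} = 5$ ($H{\left(N \right)} = 1 + 4 = 5$)
$A{\left(t,u \right)} = -20 + 10 u$ ($A{\left(t,u \right)} = \left(u \left(1 + 1\right) - 4\right) 5 = \left(u 2 - 4\right) 5 = \left(2 u - 4\right) 5 = \left(-4 + 2 u\right) 5 = -20 + 10 u$)
$\frac{A{\left(H{\left(4 \right)},-5 \right)} 10 \left(-26\right)}{41895} = \frac{\left(-20 + 10 \left(-5\right)\right) 10 \left(-26\right)}{41895} = \left(-20 - 50\right) 10 \left(-26\right) \frac{1}{41895} = \left(-70\right) 10 \left(-26\right) \frac{1}{41895} = \left(-700\right) \left(-26\right) \frac{1}{41895} = 18200 \cdot \frac{1}{41895} = \frac{520}{1197}$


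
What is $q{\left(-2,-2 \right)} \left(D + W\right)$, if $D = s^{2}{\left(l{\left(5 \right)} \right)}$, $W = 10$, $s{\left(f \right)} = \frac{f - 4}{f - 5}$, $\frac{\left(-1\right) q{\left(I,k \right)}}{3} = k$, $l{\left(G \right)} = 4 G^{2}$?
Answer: $\frac{596796}{9025} \approx 66.127$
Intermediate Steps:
$q{\left(I,k \right)} = - 3 k$
$s{\left(f \right)} = \frac{-4 + f}{-5 + f}$
$D = \frac{9216}{9025}$ ($D = \left(\frac{-4 + 4 \cdot 5^{2}}{-5 + 4 \cdot 5^{2}}\right)^{2} = \left(\frac{-4 + 4 \cdot 25}{-5 + 4 \cdot 25}\right)^{2} = \left(\frac{-4 + 100}{-5 + 100}\right)^{2} = \left(\frac{1}{95} \cdot 96\right)^{2} = \left(\frac{96}{95}\right)^{2} = \frac{9216}{9025} \approx 1.0212$)
$q{\left(-2,-2 \right)} \left(D + W\right) = \left(-3\right) \left(-2\right) \left(\frac{9216}{9025} + 10\right) = 6 \cdot \frac{99466}{9025} = \frac{596796}{9025}$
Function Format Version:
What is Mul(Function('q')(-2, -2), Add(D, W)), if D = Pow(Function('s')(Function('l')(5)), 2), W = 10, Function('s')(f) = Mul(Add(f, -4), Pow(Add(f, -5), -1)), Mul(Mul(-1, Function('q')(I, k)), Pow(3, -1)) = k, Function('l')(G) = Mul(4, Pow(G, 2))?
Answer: Rational(596796, 9025) ≈ 66.127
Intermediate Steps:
Function('q')(I, k) = Mul(-3, k)
Function('s')(f) = Mul(Pow(Add(-5, f), -1), Add(-4, f)) (Function('s')(f) = Mul(Add(-4, f), Pow(Add(-5, f), -1)) = Mul(Pow(Add(-5, f), -1), Add(-4, f)))
D = Rational(9216, 9025) (D = Pow(Mul(Pow(Add(-5, Mul(4, Pow(5, 2))), -1), Add(-4, Mul(4, Pow(5, 2)))), 2) = Pow(Mul(Pow(Add(-5, Mul(4, 25)), -1), Add(-4, Mul(4, 25))), 2) = Pow(Mul(Pow(Add(-5, 100), -1), Add(-4, 100)), 2) = Pow(Mul(Pow(95, -1), 96), 2) = Pow(Mul(Rational(1, 95), 96), 2) = Pow(Rational(96, 95), 2) = Rational(9216, 9025) ≈ 1.0212)
Mul(Function('q')(-2, -2), Add(D, W)) = Mul(Mul(-3, -2), Add(Rational(9216, 9025), 10)) = Mul(6, Rational(99466, 9025)) = Rational(596796, 9025)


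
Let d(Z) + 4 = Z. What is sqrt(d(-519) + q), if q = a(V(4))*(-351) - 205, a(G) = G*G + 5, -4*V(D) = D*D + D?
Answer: I*sqrt(11258) ≈ 106.1*I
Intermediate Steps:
V(D) = -D/4 - D**2/4 (V(D) = -(D*D + D)/4 = -(D**2 + D)/4 = -(D + D**2)/4 = -D/4 - D**2/4)
a(G) = 5 + G**2 (a(G) = G**2 + 5 = 5 + G**2)
d(Z) = -4 + Z
q = -10735 (q = (5 + (-1/4*4*(1 + 4))**2)*(-351) - 205 = (5 + (-1/4*4*5)**2)*(-351) - 205 = (5 + (-5)**2)*(-351) - 205 = (5 + 25)*(-351) - 205 = 30*(-351) - 205 = -10530 - 205 = -10735)
sqrt(d(-519) + q) = sqrt((-4 - 519) - 10735) = sqrt(-523 - 10735) = sqrt(-11258) = I*sqrt(11258)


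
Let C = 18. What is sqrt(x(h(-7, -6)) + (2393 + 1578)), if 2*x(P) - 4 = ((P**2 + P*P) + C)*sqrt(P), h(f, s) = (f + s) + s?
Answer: sqrt(3973 + 370*I*sqrt(19)) ≈ 64.268 + 12.547*I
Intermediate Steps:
h(f, s) = f + 2*s
x(P) = 2 + sqrt(P)*(18 + 2*P**2)/2 (x(P) = 2 + (((P**2 + P*P) + 18)*sqrt(P))/2 = 2 + (((P**2 + P**2) + 18)*sqrt(P))/2 = 2 + ((2*P**2 + 18)*sqrt(P))/2 = 2 + ((18 + 2*P**2)*sqrt(P))/2 = 2 + (sqrt(P)*(18 + 2*P**2))/2 = 2 + sqrt(P)*(18 + 2*P**2)/2)
sqrt(x(h(-7, -6)) + (2393 + 1578)) = sqrt((2 + (-7 + 2*(-6))**(5/2) + 9*sqrt(-7 + 2*(-6))) + (2393 + 1578)) = sqrt((2 + (-7 - 12)**(5/2) + 9*sqrt(-7 - 12)) + 3971) = sqrt((2 + (-19)**(5/2) + 9*sqrt(-19)) + 3971) = sqrt((2 + 361*I*sqrt(19) + 9*(I*sqrt(19))) + 3971) = sqrt((2 + 361*I*sqrt(19) + 9*I*sqrt(19)) + 3971) = sqrt((2 + 370*I*sqrt(19)) + 3971) = sqrt(3973 + 370*I*sqrt(19))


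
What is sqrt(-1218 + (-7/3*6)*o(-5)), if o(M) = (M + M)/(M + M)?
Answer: 4*I*sqrt(77) ≈ 35.1*I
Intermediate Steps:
o(M) = 1 (o(M) = (2*M)/((2*M)) = (2*M)*(1/(2*M)) = 1)
sqrt(-1218 + (-7/3*6)*o(-5)) = sqrt(-1218 + (-7/3*6)*1) = sqrt(-1218 + (-7*1/3*6)*1) = sqrt(-1218 - 7/3*6*1) = sqrt(-1218 - 14*1) = sqrt(-1218 - 14) = sqrt(-1232) = 4*I*sqrt(77)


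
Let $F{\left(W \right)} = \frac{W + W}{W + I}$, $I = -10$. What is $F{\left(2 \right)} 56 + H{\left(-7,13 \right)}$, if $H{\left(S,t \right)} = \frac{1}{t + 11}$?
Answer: $- \frac{671}{24} \approx -27.958$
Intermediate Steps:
$F{\left(W \right)} = \frac{2 W}{-10 + W}$ ($F{\left(W \right)} = \frac{W + W}{W - 10} = \frac{2 W}{-10 + W}$)
$H{\left(S,t \right)} = \frac{1}{11 + t}$
$F{\left(2 \right)} 56 + H{\left(-7,13 \right)} = 2 \cdot 2 \frac{1}{-10 + 2} \cdot 56 + \frac{1}{11 + 13} = 2 \cdot 2 \frac{1}{-8} \cdot 56 + \frac{1}{24} = 2 \cdot 2 \left(- \frac{1}{8}\right) 56 + \frac{1}{24} = \left(- \frac{1}{2}\right) 56 + \frac{1}{24} = -28 + \frac{1}{24} = - \frac{671}{24}$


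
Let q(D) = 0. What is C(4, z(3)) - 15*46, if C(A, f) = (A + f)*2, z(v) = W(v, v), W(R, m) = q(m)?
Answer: -682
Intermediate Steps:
W(R, m) = 0
z(v) = 0
C(A, f) = 2*A + 2*f
C(4, z(3)) - 15*46 = (2*4 + 2*0) - 15*46 = (8 + 0) - 690 = 8 - 690 = -682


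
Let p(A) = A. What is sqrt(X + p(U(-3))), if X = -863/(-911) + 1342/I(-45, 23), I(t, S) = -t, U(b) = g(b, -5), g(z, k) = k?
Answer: sqrt(4812002210)/13665 ≈ 5.0764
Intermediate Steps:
U(b) = -5
X = 1261397/40995 (X = -863/(-911) + 1342/((-1*(-45))) = -863*(-1/911) + 1342/45 = 863/911 + 1342*(1/45) = 863/911 + 1342/45 = 1261397/40995 ≈ 30.770)
sqrt(X + p(U(-3))) = sqrt(1261397/40995 - 5) = sqrt(1056422/40995) = sqrt(4812002210)/13665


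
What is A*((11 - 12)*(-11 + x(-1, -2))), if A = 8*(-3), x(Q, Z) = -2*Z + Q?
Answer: -192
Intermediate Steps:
x(Q, Z) = Q - 2*Z
A = -24
A*((11 - 12)*(-11 + x(-1, -2))) = -24*(11 - 12)*(-11 + (-1 - 2*(-2))) = -(-24)*(-11 + (-1 + 4)) = -(-24)*(-11 + 3) = -(-24)*(-8) = -24*8 = -192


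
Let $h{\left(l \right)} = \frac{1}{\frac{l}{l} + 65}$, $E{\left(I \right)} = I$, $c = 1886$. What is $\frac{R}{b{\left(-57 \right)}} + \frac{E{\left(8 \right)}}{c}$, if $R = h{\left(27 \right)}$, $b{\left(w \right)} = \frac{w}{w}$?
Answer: $\frac{1207}{62238} \approx 0.019393$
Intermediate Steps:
$b{\left(w \right)} = 1$
$h{\left(l \right)} = \frac{1}{66}$ ($h{\left(l \right)} = \frac{1}{1 + 65} = \frac{1}{66}$)
$R = \frac{1}{66} \approx 0.015152$
$\frac{R}{b{\left(-57 \right)}} + \frac{E{\left(8 \right)}}{c} = \frac{1}{66 \cdot 1} + \frac{8}{1886} = \frac{1}{66} \cdot 1 + 8 \cdot \frac{1}{1886} = \frac{1}{66} + \frac{4}{943} = \frac{1207}{62238}$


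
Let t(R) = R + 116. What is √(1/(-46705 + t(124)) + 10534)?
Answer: 3*√2526985131965/46465 ≈ 102.64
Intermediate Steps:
t(R) = 116 + R
√(1/(-46705 + t(124)) + 10534) = √(1/(-46705 + (116 + 124)) + 10534) = √(1/(-46705 + 240) + 10534) = √(1/(-46465) + 10534) = √(-1/46465 + 10534) = √(489462309/46465) = 3*√2526985131965/46465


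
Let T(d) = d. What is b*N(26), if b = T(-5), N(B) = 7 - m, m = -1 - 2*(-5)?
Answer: 10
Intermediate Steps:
m = 9 (m = -1 + 10 = 9)
N(B) = -2 (N(B) = 7 - 1*9 = 7 - 9 = -2)
b = -5
b*N(26) = -5*(-2) = 10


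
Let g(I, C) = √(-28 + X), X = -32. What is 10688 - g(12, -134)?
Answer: 10688 - 2*I*√15 ≈ 10688.0 - 7.746*I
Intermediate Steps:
g(I, C) = 2*I*√15 (g(I, C) = √(-28 - 32) = √(-60) = 2*I*√15)
10688 - g(12, -134) = 10688 - 2*I*√15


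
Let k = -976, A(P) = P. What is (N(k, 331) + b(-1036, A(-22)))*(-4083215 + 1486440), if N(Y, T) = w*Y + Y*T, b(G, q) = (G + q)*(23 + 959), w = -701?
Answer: 1760187578900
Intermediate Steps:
b(G, q) = 982*G + 982*q (b(G, q) = (G + q)*982 = 982*G + 982*q)
N(Y, T) = -701*Y + T*Y (N(Y, T) = -701*Y + Y*T = -701*Y + T*Y)
(N(k, 331) + b(-1036, A(-22)))*(-4083215 + 1486440) = (-976*(-701 + 331) + (982*(-1036) + 982*(-22)))*(-4083215 + 1486440) = (-976*(-370) + (-1017352 - 21604))*(-2596775) = (361120 - 1038956)*(-2596775) = -677836*(-2596775) = 1760187578900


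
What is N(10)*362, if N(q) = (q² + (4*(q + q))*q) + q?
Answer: 329420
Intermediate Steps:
N(q) = q + 9*q² (N(q) = (q² + (4*(2*q))*q) + q = (q² + (8*q)*q) + q = (q² + 8*q²) + q = 9*q² + q = q + 9*q²)
N(10)*362 = (10*(1 + 9*10))*362 = (10*(1 + 90))*362 = (10*91)*362 = 910*362 = 329420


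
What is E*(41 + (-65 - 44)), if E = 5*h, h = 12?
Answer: -4080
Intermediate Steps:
E = 60 (E = 5*12 = 60)
E*(41 + (-65 - 44)) = 60*(41 + (-65 - 44)) = 60*(41 - 109) = 60*(-68) = -4080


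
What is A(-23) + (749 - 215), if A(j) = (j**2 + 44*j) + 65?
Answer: 116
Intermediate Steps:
A(j) = 65 + j**2 + 44*j
A(-23) + (749 - 215) = (65 + (-23)**2 + 44*(-23)) + (749 - 215) = (65 + 529 - 1012) + 534 = -418 + 534 = 116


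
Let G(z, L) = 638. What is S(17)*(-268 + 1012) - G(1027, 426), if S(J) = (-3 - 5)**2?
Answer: 46978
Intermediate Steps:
S(J) = 64 (S(J) = (-8)**2 = 64)
S(17)*(-268 + 1012) - G(1027, 426) = 64*(-268 + 1012) - 1*638 = 64*744 - 638 = 47616 - 638 = 46978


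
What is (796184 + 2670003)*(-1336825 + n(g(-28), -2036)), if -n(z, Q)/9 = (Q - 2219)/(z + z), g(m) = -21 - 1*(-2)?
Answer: -176212784209615/38 ≈ -4.6372e+12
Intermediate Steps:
g(m) = -19 (g(m) = -21 + 2 = -19)
n(z, Q) = -9*(-2219 + Q)/(2*z) (n(z, Q) = -9*(Q - 2219)/(z + z) = -9*(-2219 + Q)/(2*z))
(796184 + 2670003)*(-1336825 + n(g(-28), -2036)) = (796184 + 2670003)*(-1336825 + (9/2)*(2219 - 1*(-2036))/(-19)) = 3466187*(-1336825 + (9/2)*(-1/19)*(2219 + 2036)) = 3466187*(-1336825 + (9/2)*(-1/19)*4255) = 3466187*(-1336825 - 38295/38) = 3466187*(-50837645/38) = -176212784209615/38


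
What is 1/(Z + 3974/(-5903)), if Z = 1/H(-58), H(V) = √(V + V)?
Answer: -2721188552/1866795825 + 69690818*I*√29/1866795825 ≈ -1.4577 + 0.20104*I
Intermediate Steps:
H(V) = √2*√V (H(V) = √(2*V) = √2*√V)
Z = -I*√29/58 (Z = 1/(√2*√(-58)) = 1/(√2*(I*√58)) = 1/(2*I*√29) = -I*√29/58 ≈ -0.092848*I)
1/(Z + 3974/(-5903)) = 1/(-I*√29/58 + 3974/(-5903)) = 1/(-I*√29/58 + 3974*(-1/5903)) = 1/(-I*√29/58 - 3974/5903) = 1/(-3974/5903 - I*√29/58)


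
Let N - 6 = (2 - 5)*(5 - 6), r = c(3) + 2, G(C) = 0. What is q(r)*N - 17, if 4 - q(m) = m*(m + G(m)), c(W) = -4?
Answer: -17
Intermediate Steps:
r = -2 (r = -4 + 2 = -2)
N = 9 (N = 6 + (2 - 5)*(5 - 6) = 6 - 3*(-1) = 6 + 3 = 9)
q(m) = 4 - m² (q(m) = 4 - m*(m + 0) = 4 - m*m = 4 - m²)
q(r)*N - 17 = (4 - 1*(-2)²)*9 - 17 = (4 - 1*4)*9 - 17 = (4 - 4)*9 - 17 = 0*9 - 17 = 0 - 17 = -17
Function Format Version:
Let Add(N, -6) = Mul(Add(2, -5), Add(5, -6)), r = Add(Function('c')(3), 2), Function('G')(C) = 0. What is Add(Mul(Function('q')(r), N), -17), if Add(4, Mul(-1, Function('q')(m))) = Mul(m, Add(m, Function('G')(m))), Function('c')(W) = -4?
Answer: -17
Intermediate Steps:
r = -2 (r = Add(-4, 2) = -2)
N = 9 (N = Add(6, Mul(Add(2, -5), Add(5, -6))) = Add(6, Mul(-3, -1)) = Add(6, 3) = 9)
Function('q')(m) = Add(4, Mul(-1, Pow(m, 2))) (Function('q')(m) = Add(4, Mul(-1, Mul(m, Add(m, 0)))) = Add(4, Mul(-1, Mul(m, m))) = Add(4, Mul(-1, Pow(m, 2))))
Add(Mul(Function('q')(r), N), -17) = Add(Mul(Add(4, Mul(-1, Pow(-2, 2))), 9), -17) = Add(Mul(Add(4, Mul(-1, 4)), 9), -17) = Add(Mul(Add(4, -4), 9), -17) = Add(Mul(0, 9), -17) = Add(0, -17) = -17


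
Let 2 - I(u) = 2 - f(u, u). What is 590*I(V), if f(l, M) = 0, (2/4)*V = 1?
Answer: 0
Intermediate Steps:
V = 2 (V = 2*1 = 2)
I(u) = 0 (I(u) = 2 - (2 - 1*0) = 2 - (2 + 0) = 2 - 1*2 = 2 - 2 = 0)
590*I(V) = 590*0 = 0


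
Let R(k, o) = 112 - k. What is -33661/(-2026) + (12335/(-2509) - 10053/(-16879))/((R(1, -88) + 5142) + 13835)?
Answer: 1700626393961835/102359288676398 ≈ 16.614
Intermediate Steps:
-33661/(-2026) + (12335/(-2509) - 10053/(-16879))/((R(1, -88) + 5142) + 13835) = -33661/(-2026) + (12335/(-2509) - 10053/(-16879))/(((112 - 1*1) + 5142) + 13835) = -33661*(-1/2026) + (12335*(-1/2509) - 10053*(-1/16879))/(((112 - 1) + 5142) + 13835) = 33661/2026 + (-12335/2509 + 10053/16879)/((111 + 5142) + 13835) = 33661/2026 - 182979488/(42349411*(5253 + 13835)) = 33661/2026 - 182979488/42349411/19088 = 33661/2026 - 182979488/42349411*1/19088 = 33661/2026 - 11436218/50522847323 = 1700626393961835/102359288676398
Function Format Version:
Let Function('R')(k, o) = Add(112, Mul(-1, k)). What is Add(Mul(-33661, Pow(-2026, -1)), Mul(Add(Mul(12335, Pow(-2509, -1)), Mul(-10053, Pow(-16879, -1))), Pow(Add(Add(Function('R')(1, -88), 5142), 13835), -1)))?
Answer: Rational(1700626393961835, 102359288676398) ≈ 16.614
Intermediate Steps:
Add(Mul(-33661, Pow(-2026, -1)), Mul(Add(Mul(12335, Pow(-2509, -1)), Mul(-10053, Pow(-16879, -1))), Pow(Add(Add(Function('R')(1, -88), 5142), 13835), -1))) = Add(Mul(-33661, Pow(-2026, -1)), Mul(Add(Mul(12335, Pow(-2509, -1)), Mul(-10053, Pow(-16879, -1))), Pow(Add(Add(Add(112, Mul(-1, 1)), 5142), 13835), -1))) = Add(Mul(-33661, Rational(-1, 2026)), Mul(Add(Mul(12335, Rational(-1, 2509)), Mul(-10053, Rational(-1, 16879))), Pow(Add(Add(Add(112, -1), 5142), 13835), -1))) = Add(Rational(33661, 2026), Mul(Add(Rational(-12335, 2509), Rational(10053, 16879)), Pow(Add(Add(111, 5142), 13835), -1))) = Add(Rational(33661, 2026), Mul(Rational(-182979488, 42349411), Pow(Add(5253, 13835), -1))) = Add(Rational(33661, 2026), Mul(Rational(-182979488, 42349411), Pow(19088, -1))) = Add(Rational(33661, 2026), Mul(Rational(-182979488, 42349411), Rational(1, 19088))) = Add(Rational(33661, 2026), Rational(-11436218, 50522847323)) = Rational(1700626393961835, 102359288676398)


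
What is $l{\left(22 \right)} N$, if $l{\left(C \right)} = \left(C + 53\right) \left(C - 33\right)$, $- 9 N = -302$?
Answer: $- \frac{83050}{3} \approx -27683.0$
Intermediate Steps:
$N = \frac{302}{9}$ ($N = \left(- \frac{1}{9}\right) \left(-302\right) = \frac{302}{9} \approx 33.556$)
$l{\left(C \right)} = \left(-33 + C\right) \left(53 + C\right)$ ($l{\left(C \right)} = \left(53 + C\right) \left(-33 + C\right) = \left(-33 + C\right) \left(53 + C\right)$)
$l{\left(22 \right)} N = \left(-1749 + 22^{2} + 20 \cdot 22\right) \frac{302}{9} = \left(-1749 + 484 + 440\right) \frac{302}{9} = \left(-825\right) \frac{302}{9} = - \frac{83050}{3}$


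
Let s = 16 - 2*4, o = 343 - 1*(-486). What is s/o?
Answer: 8/829 ≈ 0.0096502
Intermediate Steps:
o = 829 (o = 343 + 486 = 829)
s = 8 (s = 16 - 8 = 8)
s/o = 8/829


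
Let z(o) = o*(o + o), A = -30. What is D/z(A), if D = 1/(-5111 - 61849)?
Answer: -1/120528000 ≈ -8.2968e-9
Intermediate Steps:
z(o) = 2*o**2 (z(o) = o*(2*o) = 2*o**2)
D = -1/66960 (D = 1/(-66960) = -1/66960 ≈ -1.4934e-5)
D/z(A) = -1/(66960*(2*(-30)**2)) = -1/(66960*(2*900)) = -1/66960/1800 = -1/66960*1/1800 = -1/120528000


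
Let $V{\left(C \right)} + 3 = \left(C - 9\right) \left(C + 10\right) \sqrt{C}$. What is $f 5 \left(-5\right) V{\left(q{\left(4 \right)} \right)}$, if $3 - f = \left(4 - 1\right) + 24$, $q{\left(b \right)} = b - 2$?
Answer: $-1800 - 50400 \sqrt{2} \approx -73076.0$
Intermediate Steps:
$q{\left(b \right)} = -2 + b$ ($q{\left(b \right)} = b - 2 = -2 + b$)
$f = -24$ ($f = 3 - \left(\left(4 - 1\right) + 24\right) = 3 - \left(3 + 24\right) = 3 - 27 = -24$)
$V{\left(C \right)} = -3 + \sqrt{C} \left(-9 + C\right) \left(10 + C\right)$ ($V{\left(C \right)} = -3 + \left(C - 9\right) \left(C + 10\right) \sqrt{C} = -3 + \left(-9 + C\right) \left(10 + C\right) \sqrt{C} = -3 + \sqrt{C} \left(-9 + C\right) \left(10 + C\right)$)
$f 5 \left(-5\right) V{\left(q{\left(4 \right)} \right)} = - 24 \cdot 5 \left(-5\right) \left(-3 + \left(-2 + 4\right)^{\frac{3}{2}} + \left(-2 + 4\right)^{\frac{5}{2}} - 90 \sqrt{-2 + 4}\right) = \left(-24\right) \left(-25\right) \left(-3 + 2^{\frac{3}{2}} + 2^{\frac{5}{2}} - 90 \sqrt{2}\right) = 600 \left(-3 + 2 \sqrt{2} + 4 \sqrt{2} - 90 \sqrt{2}\right) = 600 \left(-3 - 84 \sqrt{2}\right) = -1800 - 50400 \sqrt{2}$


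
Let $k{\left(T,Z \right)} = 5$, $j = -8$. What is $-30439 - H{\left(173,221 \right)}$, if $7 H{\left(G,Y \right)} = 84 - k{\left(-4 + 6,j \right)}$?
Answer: $- \frac{213152}{7} \approx -30450.0$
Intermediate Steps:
$H{\left(G,Y \right)} = \frac{79}{7}$ ($H{\left(G,Y \right)} = \frac{84 - 5}{7} = \frac{1}{7} \cdot 79 = \frac{79}{7}$)
$-30439 - H{\left(173,221 \right)} = -30439 - \frac{79}{7} = - \frac{213152}{7}$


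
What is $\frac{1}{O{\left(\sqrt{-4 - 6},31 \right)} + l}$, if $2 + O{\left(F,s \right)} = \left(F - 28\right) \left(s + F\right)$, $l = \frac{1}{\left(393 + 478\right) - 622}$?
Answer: $- \frac{54560631}{48018716251} - \frac{186003 i \sqrt{10}}{48018716251} \approx -0.0011362 - 1.2249 \cdot 10^{-5} i$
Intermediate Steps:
$l = \frac{1}{249}$ ($l = \frac{1}{871 - 622} = \frac{1}{249} \approx 0.0040161$)
$O{\left(F,s \right)} = -2 + \left(-28 + F\right) \left(F + s\right)$ ($O{\left(F,s \right)} = -2 + \left(F - 28\right) \left(s + F\right) = -2 + \left(-28 + F\right) \left(F + s\right)$)
$\frac{1}{O{\left(\sqrt{-4 - 6},31 \right)} + l} = \frac{1}{\left(-2 + \left(\sqrt{-4 - 6}\right)^{2} - 28 \sqrt{-4 - 6} - 868 + \sqrt{-4 - 6} \cdot 31\right) + \frac{1}{249}} = \frac{1}{\left(-2 + \left(\sqrt{-10}\right)^{2} - 28 \sqrt{-10} - 868 + \sqrt{-10} \cdot 31\right) + \frac{1}{249}} = \frac{1}{\left(-2 + \left(i \sqrt{10}\right)^{2} - 28 i \sqrt{10} - 868 + i \sqrt{10} \cdot 31\right) + \frac{1}{249}} = \frac{1}{\left(-2 - 10 - 28 i \sqrt{10} - 868 + 31 i \sqrt{10}\right) + \frac{1}{249}} = \frac{1}{\left(-880 + 3 i \sqrt{10}\right) + \frac{1}{249}} = \frac{1}{- \frac{219119}{249} + 3 i \sqrt{10}}$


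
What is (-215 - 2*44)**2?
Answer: 91809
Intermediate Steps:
(-215 - 2*44)**2 = (-215 - 88)**2 = (-303)**2 = 91809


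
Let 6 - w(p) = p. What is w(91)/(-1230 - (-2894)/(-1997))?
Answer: 169745/2459204 ≈ 0.069024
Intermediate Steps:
w(p) = 6 - p
w(91)/(-1230 - (-2894)/(-1997)) = (6 - 1*91)/(-1230 - (-2894)/(-1997)) = (6 - 91)/(-1230 - (-2894)*(-1)/1997) = -85/(-1230 - 1*2894/1997) = -85/(-1230 - 2894/1997) = -85/(-2459204/1997) = -85*(-1997/2459204) = 169745/2459204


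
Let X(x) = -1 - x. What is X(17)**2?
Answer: 324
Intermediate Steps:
X(17)**2 = (-1 - 1*17)**2 = (-1 - 17)**2 = (-18)**2 = 324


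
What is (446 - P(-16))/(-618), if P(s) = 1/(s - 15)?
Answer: -4609/6386 ≈ -0.72174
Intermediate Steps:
P(s) = 1/(-15 + s)
(446 - P(-16))/(-618) = (446 - 1/(-15 - 16))/(-618) = (446 - 1/(-31))*(-1/618) = (446 - 1*(-1/31))*(-1/618) = (446 + 1/31)*(-1/618) = (13827/31)*(-1/618) = -4609/6386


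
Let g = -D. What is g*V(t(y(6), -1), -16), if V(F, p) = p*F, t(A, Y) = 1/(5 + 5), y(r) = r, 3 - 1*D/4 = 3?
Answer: 0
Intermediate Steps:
D = 0 (D = 12 - 4*3 = 12 - 12 = 0)
t(A, Y) = 1/10
V(F, p) = F*p
g = 0 (g = -1*0 = 0)
g*V(t(y(6), -1), -16) = 0*((1/10)*(-16)) = 0*(-8/5) = 0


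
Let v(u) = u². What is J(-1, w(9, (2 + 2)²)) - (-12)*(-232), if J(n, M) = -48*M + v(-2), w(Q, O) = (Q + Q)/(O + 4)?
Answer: -14116/5 ≈ -2823.2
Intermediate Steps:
w(Q, O) = 2*Q/(4 + O) (w(Q, O) = (2*Q)/(4 + O) = 2*Q/(4 + O))
J(n, M) = 4 - 48*M (J(n, M) = -48*M + (-2)² = -48*M + 4 = 4 - 48*M)
J(-1, w(9, (2 + 2)²)) - (-12)*(-232) = (4 - 96*9/(4 + (2 + 2)²)) - (-12)*(-232) = (4 - 96*9/(4 + 4²)) - 1*2784 = (4 - 96*9/(4 + 16)) - 2784 = (4 - 96*9/20) - 2784 = (4 - 48*9/10) - 2784 = (4 - 216/5) - 2784 = -196/5 - 2784 = -14116/5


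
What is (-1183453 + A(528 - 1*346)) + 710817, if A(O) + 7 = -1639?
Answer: -474282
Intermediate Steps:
A(O) = -1646 (A(O) = -7 - 1639 = -1646)
(-1183453 + A(528 - 1*346)) + 710817 = (-1183453 - 1646) + 710817 = -1185099 + 710817 = -474282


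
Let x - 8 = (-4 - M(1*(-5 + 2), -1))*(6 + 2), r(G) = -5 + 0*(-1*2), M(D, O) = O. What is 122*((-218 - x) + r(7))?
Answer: -25254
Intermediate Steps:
r(G) = -5 (r(G) = -5 + 0*(-2) = -5 + 0 = -5)
x = -16 (x = 8 + (-4 - 1*(-1))*(6 + 2) = 8 + (-4 + 1)*8 = 8 - 3*8 = 8 - 24 = -16)
122*((-218 - x) + r(7)) = 122*((-218 - 1*(-16)) - 5) = 122*((-218 + 16) - 5) = 122*(-202 - 5) = 122*(-207) = -25254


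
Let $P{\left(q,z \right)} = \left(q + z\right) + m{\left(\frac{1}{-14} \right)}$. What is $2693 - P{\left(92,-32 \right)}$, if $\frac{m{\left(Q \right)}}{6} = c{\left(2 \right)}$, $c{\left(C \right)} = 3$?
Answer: $2615$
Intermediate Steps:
$m{\left(Q \right)} = 18$ ($m{\left(Q \right)} = 6 \cdot 3 = 18$)
$P{\left(q,z \right)} = 18 + q + z$ ($P{\left(q,z \right)} = \left(q + z\right) + 18 = 18 + q + z$)
$2693 - P{\left(92,-32 \right)} = 2693 - \left(18 + 92 - 32\right) = 2693 - 78 = 2615$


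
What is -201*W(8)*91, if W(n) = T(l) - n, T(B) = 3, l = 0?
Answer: 91455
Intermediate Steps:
W(n) = 3 - n
-201*W(8)*91 = -201*(3 - 1*8)*91 = -201*(3 - 8)*91 = -201*(-5)*91 = 1005*91 = 91455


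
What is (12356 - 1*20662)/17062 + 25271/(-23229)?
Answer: -312056938/198166599 ≈ -1.5747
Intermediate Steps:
(12356 - 1*20662)/17062 + 25271/(-23229) = (12356 - 20662)*(1/17062) + 25271*(-1/23229) = -8306*1/17062 - 25271/23229 = -4153/8531 - 25271/23229 = -312056938/198166599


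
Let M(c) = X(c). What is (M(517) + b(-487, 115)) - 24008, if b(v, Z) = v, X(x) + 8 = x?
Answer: -23986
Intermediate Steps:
X(x) = -8 + x
M(c) = -8 + c
(M(517) + b(-487, 115)) - 24008 = ((-8 + 517) - 487) - 24008 = (509 - 487) - 24008 = 22 - 24008 = -23986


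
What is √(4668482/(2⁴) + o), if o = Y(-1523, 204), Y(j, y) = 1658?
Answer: √4695010/4 ≈ 541.70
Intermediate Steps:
o = 1658
√(4668482/(2⁴) + o) = √(4668482/(2⁴) + 1658) = √(4668482/16 + 1658) = √(4668482*(1/16) + 1658) = √(2334241/8 + 1658) = √(2347505/8) = √4695010/4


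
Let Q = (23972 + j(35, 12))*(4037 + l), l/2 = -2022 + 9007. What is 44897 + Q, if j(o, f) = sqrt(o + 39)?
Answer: 431708701 + 18007*sqrt(74) ≈ 4.3186e+8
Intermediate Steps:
l = 13970 (l = 2*(-2022 + 9007) = 2*6985 = 13970)
j(o, f) = sqrt(39 + o)
Q = 431663804 + 18007*sqrt(74) (Q = (23972 + sqrt(39 + 35))*(4037 + 13970) = (23972 + sqrt(74))*18007 = 431663804 + 18007*sqrt(74) ≈ 4.3182e+8)
44897 + Q = 44897 + (431663804 + 18007*sqrt(74)) = 431708701 + 18007*sqrt(74)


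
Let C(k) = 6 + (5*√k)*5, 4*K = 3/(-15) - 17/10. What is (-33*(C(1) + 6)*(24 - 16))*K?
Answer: 23199/5 ≈ 4639.8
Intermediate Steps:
K = -19/40 (K = (3/(-15) - 17/10)/4 = (3*(-1/15) - 17*⅒)/4 = (-⅕ - 17/10)/4 = (¼)*(-19/10) = -19/40 ≈ -0.47500)
C(k) = 6 + 25*√k
(-33*(C(1) + 6)*(24 - 16))*K = -33*((6 + 25*√1) + 6)*(24 - 16)*(-19/40) = -33*((6 + 25*1) + 6)*8*(-19/40) = -33*((6 + 25) + 6)*8*(-19/40) = -33*(31 + 6)*8*(-19/40) = -1221*8*(-19/40) = -33*296*(-19/40) = -9768*(-19/40) = 23199/5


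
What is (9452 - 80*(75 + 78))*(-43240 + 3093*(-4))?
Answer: 155046256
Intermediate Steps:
(9452 - 80*(75 + 78))*(-43240 + 3093*(-4)) = (9452 - 80*153)*(-43240 - 12372) = (9452 - 12240)*(-55612) = -2788*(-55612) = 155046256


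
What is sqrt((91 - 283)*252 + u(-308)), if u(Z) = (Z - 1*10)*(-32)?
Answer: 8*I*sqrt(597) ≈ 195.47*I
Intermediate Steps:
u(Z) = 320 - 32*Z (u(Z) = (Z - 10)*(-32) = (-10 + Z)*(-32) = 320 - 32*Z)
sqrt((91 - 283)*252 + u(-308)) = sqrt((91 - 283)*252 + (320 - 32*(-308))) = sqrt(-192*252 + (320 + 9856)) = sqrt(-48384 + 10176) = sqrt(-38208) = 8*I*sqrt(597)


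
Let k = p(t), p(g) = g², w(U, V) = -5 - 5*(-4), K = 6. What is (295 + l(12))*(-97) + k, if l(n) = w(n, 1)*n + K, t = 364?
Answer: 85839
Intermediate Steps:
w(U, V) = 15 (w(U, V) = -5 + 20 = 15)
k = 132496 (k = 364² = 132496)
l(n) = 6 + 15*n (l(n) = 15*n + 6 = 6 + 15*n)
(295 + l(12))*(-97) + k = (295 + (6 + 15*12))*(-97) + 132496 = (295 + (6 + 180))*(-97) + 132496 = (295 + 186)*(-97) + 132496 = 481*(-97) + 132496 = -46657 + 132496 = 85839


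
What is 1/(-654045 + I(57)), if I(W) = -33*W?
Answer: -1/655926 ≈ -1.5246e-6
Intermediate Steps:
1/(-654045 + I(57)) = 1/(-654045 - 33*57) = 1/(-654045 - 1881) = 1/(-655926) = -1/655926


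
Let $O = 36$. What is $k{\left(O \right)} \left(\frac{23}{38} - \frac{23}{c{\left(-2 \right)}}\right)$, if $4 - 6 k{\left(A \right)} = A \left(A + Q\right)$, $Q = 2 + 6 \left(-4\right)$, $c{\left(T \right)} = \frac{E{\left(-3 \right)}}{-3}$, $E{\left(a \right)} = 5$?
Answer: $- \frac{68425}{57} \approx -1200.4$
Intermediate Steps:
$c{\left(T \right)} = - \frac{5}{3}$ ($c{\left(T \right)} = \frac{5}{-3} = 5 \left(- \frac{1}{3}\right) = - \frac{5}{3}$)
$Q = -22$ ($Q = 2 - 24 = -22$)
$k{\left(A \right)} = \frac{2}{3} - \frac{A \left(-22 + A\right)}{6}$ ($k{\left(A \right)} = \frac{2}{3} - \frac{A \left(A - 22\right)}{6} = \frac{2}{3} - \frac{A \left(-22 + A\right)}{6}$)
$k{\left(O \right)} \left(\frac{23}{38} - \frac{23}{c{\left(-2 \right)}}\right) = \left(\frac{2}{3} - \frac{36^{2}}{6} + \frac{11}{3} \cdot 36\right) \left(\frac{23}{38} - \frac{23}{- \frac{5}{3}}\right) = \left(\frac{2}{3} - 216 + 132\right) \left(23 \cdot \frac{1}{38} - - \frac{69}{5}\right) = \left(\frac{2}{3} - 216 + 132\right) \left(\frac{23}{38} + \frac{69}{5}\right) = \left(- \frac{250}{3}\right) \frac{2737}{190} = - \frac{68425}{57}$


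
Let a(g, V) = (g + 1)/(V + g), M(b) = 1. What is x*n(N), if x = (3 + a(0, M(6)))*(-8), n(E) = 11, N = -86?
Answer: -352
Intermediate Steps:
a(g, V) = (1 + g)/(V + g)
x = -32 (x = (3 + (1 + 0)/(1 + 0))*(-8) = (3 + 1/1)*(-8) = (3 + 1*1)*(-8) = (3 + 1)*(-8) = 4*(-8) = -32)
x*n(N) = -32*11 = -352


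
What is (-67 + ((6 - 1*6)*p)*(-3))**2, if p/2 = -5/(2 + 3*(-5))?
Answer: 4489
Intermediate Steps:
p = 10/13 (p = 2*(-5/(2 + 3*(-5))) = 2*(-5/(2 - 15)) = 2*(-5/(-13)) = 2*(-5*(-1/13)) = 2*(5/13) = 10/13 ≈ 0.76923)
(-67 + ((6 - 1*6)*p)*(-3))**2 = (-67 + ((6 - 1*6)*(10/13))*(-3))**2 = (-67 + ((6 - 6)*(10/13))*(-3))**2 = (-67 + (0*(10/13))*(-3))**2 = (-67 + 0*(-3))**2 = (-67 + 0)**2 = (-67)**2 = 4489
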